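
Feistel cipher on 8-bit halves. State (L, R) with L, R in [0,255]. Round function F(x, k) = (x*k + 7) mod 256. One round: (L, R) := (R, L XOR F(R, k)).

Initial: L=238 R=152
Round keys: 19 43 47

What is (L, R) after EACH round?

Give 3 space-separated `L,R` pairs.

Round 1 (k=19): L=152 R=161
Round 2 (k=43): L=161 R=138
Round 3 (k=47): L=138 R=252

Answer: 152,161 161,138 138,252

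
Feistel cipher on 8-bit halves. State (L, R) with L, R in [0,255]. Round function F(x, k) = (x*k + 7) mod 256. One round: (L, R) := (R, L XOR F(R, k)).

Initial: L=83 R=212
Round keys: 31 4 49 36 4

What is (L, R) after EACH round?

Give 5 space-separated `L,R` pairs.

Answer: 212,224 224,83 83,10 10,60 60,253

Derivation:
Round 1 (k=31): L=212 R=224
Round 2 (k=4): L=224 R=83
Round 3 (k=49): L=83 R=10
Round 4 (k=36): L=10 R=60
Round 5 (k=4): L=60 R=253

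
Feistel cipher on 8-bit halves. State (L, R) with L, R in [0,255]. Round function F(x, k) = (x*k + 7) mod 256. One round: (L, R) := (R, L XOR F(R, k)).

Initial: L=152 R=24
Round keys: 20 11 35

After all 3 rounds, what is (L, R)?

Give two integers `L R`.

Answer: 100 204

Derivation:
Round 1 (k=20): L=24 R=127
Round 2 (k=11): L=127 R=100
Round 3 (k=35): L=100 R=204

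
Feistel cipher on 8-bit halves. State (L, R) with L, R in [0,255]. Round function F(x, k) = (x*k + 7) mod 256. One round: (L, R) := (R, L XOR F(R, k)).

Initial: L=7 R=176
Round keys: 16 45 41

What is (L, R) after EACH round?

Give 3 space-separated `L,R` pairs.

Round 1 (k=16): L=176 R=0
Round 2 (k=45): L=0 R=183
Round 3 (k=41): L=183 R=86

Answer: 176,0 0,183 183,86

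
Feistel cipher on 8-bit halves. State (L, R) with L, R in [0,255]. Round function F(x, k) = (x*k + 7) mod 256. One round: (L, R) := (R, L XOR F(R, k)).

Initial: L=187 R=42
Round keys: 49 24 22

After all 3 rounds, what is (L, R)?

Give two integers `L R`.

Answer: 221 175

Derivation:
Round 1 (k=49): L=42 R=170
Round 2 (k=24): L=170 R=221
Round 3 (k=22): L=221 R=175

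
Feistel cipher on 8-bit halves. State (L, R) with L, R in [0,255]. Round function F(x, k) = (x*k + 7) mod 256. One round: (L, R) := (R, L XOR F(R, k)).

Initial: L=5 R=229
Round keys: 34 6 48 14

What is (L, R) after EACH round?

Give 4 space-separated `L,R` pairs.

Round 1 (k=34): L=229 R=116
Round 2 (k=6): L=116 R=90
Round 3 (k=48): L=90 R=147
Round 4 (k=14): L=147 R=75

Answer: 229,116 116,90 90,147 147,75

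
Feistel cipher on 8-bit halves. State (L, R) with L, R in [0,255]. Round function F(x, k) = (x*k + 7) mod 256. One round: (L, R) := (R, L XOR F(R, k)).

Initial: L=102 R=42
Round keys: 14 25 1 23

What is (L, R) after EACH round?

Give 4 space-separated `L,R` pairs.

Answer: 42,53 53,30 30,16 16,105

Derivation:
Round 1 (k=14): L=42 R=53
Round 2 (k=25): L=53 R=30
Round 3 (k=1): L=30 R=16
Round 4 (k=23): L=16 R=105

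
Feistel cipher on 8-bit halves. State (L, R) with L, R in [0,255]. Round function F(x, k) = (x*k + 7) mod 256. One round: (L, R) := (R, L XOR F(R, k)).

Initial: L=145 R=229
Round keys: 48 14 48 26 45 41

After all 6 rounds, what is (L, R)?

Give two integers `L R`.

Answer: 251 229

Derivation:
Round 1 (k=48): L=229 R=102
Round 2 (k=14): L=102 R=126
Round 3 (k=48): L=126 R=193
Round 4 (k=26): L=193 R=223
Round 5 (k=45): L=223 R=251
Round 6 (k=41): L=251 R=229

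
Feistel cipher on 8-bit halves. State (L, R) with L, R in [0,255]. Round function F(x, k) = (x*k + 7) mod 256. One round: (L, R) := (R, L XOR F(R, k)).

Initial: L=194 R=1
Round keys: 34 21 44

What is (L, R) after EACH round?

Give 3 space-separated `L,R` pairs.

Answer: 1,235 235,79 79,112

Derivation:
Round 1 (k=34): L=1 R=235
Round 2 (k=21): L=235 R=79
Round 3 (k=44): L=79 R=112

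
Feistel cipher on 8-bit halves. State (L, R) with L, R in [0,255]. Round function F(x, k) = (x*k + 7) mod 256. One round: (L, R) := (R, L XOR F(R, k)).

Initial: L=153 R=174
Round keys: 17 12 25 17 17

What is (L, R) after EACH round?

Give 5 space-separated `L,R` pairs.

Round 1 (k=17): L=174 R=12
Round 2 (k=12): L=12 R=57
Round 3 (k=25): L=57 R=148
Round 4 (k=17): L=148 R=226
Round 5 (k=17): L=226 R=157

Answer: 174,12 12,57 57,148 148,226 226,157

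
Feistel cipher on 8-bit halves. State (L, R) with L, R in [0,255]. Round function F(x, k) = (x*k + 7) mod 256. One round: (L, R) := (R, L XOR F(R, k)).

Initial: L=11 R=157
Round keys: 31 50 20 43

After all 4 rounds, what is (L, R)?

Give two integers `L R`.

Answer: 214 93

Derivation:
Round 1 (k=31): L=157 R=1
Round 2 (k=50): L=1 R=164
Round 3 (k=20): L=164 R=214
Round 4 (k=43): L=214 R=93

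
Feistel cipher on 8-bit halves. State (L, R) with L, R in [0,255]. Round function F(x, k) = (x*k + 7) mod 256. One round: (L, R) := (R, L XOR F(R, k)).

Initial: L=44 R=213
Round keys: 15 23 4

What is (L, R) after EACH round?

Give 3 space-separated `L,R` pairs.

Answer: 213,174 174,124 124,89

Derivation:
Round 1 (k=15): L=213 R=174
Round 2 (k=23): L=174 R=124
Round 3 (k=4): L=124 R=89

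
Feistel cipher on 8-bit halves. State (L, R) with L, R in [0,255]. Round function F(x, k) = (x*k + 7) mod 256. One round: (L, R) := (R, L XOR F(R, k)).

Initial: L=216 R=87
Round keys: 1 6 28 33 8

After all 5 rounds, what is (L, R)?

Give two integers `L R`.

Round 1 (k=1): L=87 R=134
Round 2 (k=6): L=134 R=124
Round 3 (k=28): L=124 R=17
Round 4 (k=33): L=17 R=68
Round 5 (k=8): L=68 R=54

Answer: 68 54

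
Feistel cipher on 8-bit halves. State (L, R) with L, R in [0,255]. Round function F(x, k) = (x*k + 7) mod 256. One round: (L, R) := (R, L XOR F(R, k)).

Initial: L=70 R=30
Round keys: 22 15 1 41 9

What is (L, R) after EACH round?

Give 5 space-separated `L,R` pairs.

Round 1 (k=22): L=30 R=221
Round 2 (k=15): L=221 R=228
Round 3 (k=1): L=228 R=54
Round 4 (k=41): L=54 R=73
Round 5 (k=9): L=73 R=174

Answer: 30,221 221,228 228,54 54,73 73,174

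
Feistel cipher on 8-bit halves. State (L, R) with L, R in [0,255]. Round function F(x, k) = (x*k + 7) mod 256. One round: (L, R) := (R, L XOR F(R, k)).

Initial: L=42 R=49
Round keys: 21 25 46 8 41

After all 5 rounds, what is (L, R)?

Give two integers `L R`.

Answer: 195 75

Derivation:
Round 1 (k=21): L=49 R=38
Round 2 (k=25): L=38 R=140
Round 3 (k=46): L=140 R=9
Round 4 (k=8): L=9 R=195
Round 5 (k=41): L=195 R=75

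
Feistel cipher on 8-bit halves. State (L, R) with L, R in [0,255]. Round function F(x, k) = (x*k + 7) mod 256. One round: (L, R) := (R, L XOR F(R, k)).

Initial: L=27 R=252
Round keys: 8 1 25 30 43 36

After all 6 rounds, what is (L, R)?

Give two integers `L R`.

Answer: 233 23

Derivation:
Round 1 (k=8): L=252 R=252
Round 2 (k=1): L=252 R=255
Round 3 (k=25): L=255 R=18
Round 4 (k=30): L=18 R=220
Round 5 (k=43): L=220 R=233
Round 6 (k=36): L=233 R=23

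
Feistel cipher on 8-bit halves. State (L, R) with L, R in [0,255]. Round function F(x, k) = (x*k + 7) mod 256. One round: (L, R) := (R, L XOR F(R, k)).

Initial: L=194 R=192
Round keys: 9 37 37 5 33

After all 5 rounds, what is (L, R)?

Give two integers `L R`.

Answer: 17 58

Derivation:
Round 1 (k=9): L=192 R=5
Round 2 (k=37): L=5 R=0
Round 3 (k=37): L=0 R=2
Round 4 (k=5): L=2 R=17
Round 5 (k=33): L=17 R=58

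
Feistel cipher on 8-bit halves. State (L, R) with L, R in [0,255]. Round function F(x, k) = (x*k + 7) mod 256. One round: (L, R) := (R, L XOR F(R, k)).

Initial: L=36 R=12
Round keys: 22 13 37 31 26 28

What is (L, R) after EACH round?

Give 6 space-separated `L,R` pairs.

Round 1 (k=22): L=12 R=43
Round 2 (k=13): L=43 R=58
Round 3 (k=37): L=58 R=66
Round 4 (k=31): L=66 R=63
Round 5 (k=26): L=63 R=47
Round 6 (k=28): L=47 R=20

Answer: 12,43 43,58 58,66 66,63 63,47 47,20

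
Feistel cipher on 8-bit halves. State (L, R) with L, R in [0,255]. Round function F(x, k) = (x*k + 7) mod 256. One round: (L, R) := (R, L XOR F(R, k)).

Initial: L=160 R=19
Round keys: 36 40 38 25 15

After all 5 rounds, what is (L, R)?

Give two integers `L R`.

Answer: 47 212

Derivation:
Round 1 (k=36): L=19 R=19
Round 2 (k=40): L=19 R=236
Round 3 (k=38): L=236 R=28
Round 4 (k=25): L=28 R=47
Round 5 (k=15): L=47 R=212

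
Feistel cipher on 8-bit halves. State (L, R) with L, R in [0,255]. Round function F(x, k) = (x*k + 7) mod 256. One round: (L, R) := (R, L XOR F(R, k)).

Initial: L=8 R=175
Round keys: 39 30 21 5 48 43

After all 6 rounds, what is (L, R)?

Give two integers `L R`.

Round 1 (k=39): L=175 R=184
Round 2 (k=30): L=184 R=56
Round 3 (k=21): L=56 R=39
Round 4 (k=5): L=39 R=242
Round 5 (k=48): L=242 R=64
Round 6 (k=43): L=64 R=53

Answer: 64 53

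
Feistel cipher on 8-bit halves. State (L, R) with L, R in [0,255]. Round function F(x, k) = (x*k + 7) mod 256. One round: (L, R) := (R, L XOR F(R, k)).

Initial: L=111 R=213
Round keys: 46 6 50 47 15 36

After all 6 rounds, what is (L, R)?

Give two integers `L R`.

Round 1 (k=46): L=213 R=34
Round 2 (k=6): L=34 R=6
Round 3 (k=50): L=6 R=17
Round 4 (k=47): L=17 R=32
Round 5 (k=15): L=32 R=246
Round 6 (k=36): L=246 R=191

Answer: 246 191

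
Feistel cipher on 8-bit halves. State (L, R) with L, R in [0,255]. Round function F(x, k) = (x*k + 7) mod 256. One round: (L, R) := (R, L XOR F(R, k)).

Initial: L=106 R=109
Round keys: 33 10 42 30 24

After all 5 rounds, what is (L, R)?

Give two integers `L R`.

Answer: 19 66

Derivation:
Round 1 (k=33): L=109 R=126
Round 2 (k=10): L=126 R=158
Round 3 (k=42): L=158 R=141
Round 4 (k=30): L=141 R=19
Round 5 (k=24): L=19 R=66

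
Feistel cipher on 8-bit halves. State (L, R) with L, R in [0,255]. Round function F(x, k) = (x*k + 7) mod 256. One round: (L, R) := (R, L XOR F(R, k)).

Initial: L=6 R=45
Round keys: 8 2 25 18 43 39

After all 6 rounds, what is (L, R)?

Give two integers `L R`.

Round 1 (k=8): L=45 R=105
Round 2 (k=2): L=105 R=244
Round 3 (k=25): L=244 R=178
Round 4 (k=18): L=178 R=127
Round 5 (k=43): L=127 R=238
Round 6 (k=39): L=238 R=54

Answer: 238 54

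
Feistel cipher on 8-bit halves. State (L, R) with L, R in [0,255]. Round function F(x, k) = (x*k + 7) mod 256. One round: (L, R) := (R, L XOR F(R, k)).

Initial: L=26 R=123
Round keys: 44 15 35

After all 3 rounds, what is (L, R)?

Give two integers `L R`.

Answer: 157 79

Derivation:
Round 1 (k=44): L=123 R=49
Round 2 (k=15): L=49 R=157
Round 3 (k=35): L=157 R=79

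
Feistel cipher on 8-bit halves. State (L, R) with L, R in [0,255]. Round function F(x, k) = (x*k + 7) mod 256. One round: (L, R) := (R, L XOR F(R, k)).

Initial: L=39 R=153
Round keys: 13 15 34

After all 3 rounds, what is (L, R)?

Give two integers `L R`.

Answer: 85 186

Derivation:
Round 1 (k=13): L=153 R=235
Round 2 (k=15): L=235 R=85
Round 3 (k=34): L=85 R=186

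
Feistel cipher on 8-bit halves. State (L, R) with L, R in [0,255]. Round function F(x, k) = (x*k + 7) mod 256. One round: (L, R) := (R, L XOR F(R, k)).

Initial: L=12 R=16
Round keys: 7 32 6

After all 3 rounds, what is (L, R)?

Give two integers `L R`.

Answer: 119 170

Derivation:
Round 1 (k=7): L=16 R=123
Round 2 (k=32): L=123 R=119
Round 3 (k=6): L=119 R=170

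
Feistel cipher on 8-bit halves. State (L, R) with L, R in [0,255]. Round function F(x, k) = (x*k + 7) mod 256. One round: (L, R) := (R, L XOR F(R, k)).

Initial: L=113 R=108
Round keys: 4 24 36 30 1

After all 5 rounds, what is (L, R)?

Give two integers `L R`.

Answer: 134 24

Derivation:
Round 1 (k=4): L=108 R=198
Round 2 (k=24): L=198 R=251
Round 3 (k=36): L=251 R=149
Round 4 (k=30): L=149 R=134
Round 5 (k=1): L=134 R=24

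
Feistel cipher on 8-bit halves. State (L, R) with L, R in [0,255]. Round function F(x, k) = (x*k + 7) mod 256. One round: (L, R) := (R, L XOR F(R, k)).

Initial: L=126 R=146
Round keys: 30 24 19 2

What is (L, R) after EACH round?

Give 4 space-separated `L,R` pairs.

Round 1 (k=30): L=146 R=93
Round 2 (k=24): L=93 R=45
Round 3 (k=19): L=45 R=3
Round 4 (k=2): L=3 R=32

Answer: 146,93 93,45 45,3 3,32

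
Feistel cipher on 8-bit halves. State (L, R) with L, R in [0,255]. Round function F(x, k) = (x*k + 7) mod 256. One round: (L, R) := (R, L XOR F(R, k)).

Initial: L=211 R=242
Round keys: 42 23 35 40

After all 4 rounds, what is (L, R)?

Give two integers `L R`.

Round 1 (k=42): L=242 R=104
Round 2 (k=23): L=104 R=173
Round 3 (k=35): L=173 R=198
Round 4 (k=40): L=198 R=90

Answer: 198 90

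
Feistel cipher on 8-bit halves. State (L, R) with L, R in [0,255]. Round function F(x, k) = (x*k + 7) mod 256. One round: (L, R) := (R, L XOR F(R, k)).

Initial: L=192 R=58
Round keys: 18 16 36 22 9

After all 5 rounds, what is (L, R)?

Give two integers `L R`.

Answer: 138 225

Derivation:
Round 1 (k=18): L=58 R=219
Round 2 (k=16): L=219 R=141
Round 3 (k=36): L=141 R=0
Round 4 (k=22): L=0 R=138
Round 5 (k=9): L=138 R=225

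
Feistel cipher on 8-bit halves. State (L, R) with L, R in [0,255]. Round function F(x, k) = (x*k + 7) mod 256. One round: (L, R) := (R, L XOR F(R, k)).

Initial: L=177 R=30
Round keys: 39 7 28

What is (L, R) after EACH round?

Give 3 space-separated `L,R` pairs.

Answer: 30,40 40,1 1,11

Derivation:
Round 1 (k=39): L=30 R=40
Round 2 (k=7): L=40 R=1
Round 3 (k=28): L=1 R=11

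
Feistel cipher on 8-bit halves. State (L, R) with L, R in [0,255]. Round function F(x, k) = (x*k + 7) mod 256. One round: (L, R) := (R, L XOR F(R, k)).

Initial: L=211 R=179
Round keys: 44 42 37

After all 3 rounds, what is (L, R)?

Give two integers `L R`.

Answer: 68 195

Derivation:
Round 1 (k=44): L=179 R=24
Round 2 (k=42): L=24 R=68
Round 3 (k=37): L=68 R=195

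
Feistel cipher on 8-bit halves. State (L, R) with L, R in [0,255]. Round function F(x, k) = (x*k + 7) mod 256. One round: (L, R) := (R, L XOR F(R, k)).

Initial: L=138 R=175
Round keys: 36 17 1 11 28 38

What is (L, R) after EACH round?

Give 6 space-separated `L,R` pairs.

Answer: 175,41 41,111 111,95 95,115 115,196 196,108

Derivation:
Round 1 (k=36): L=175 R=41
Round 2 (k=17): L=41 R=111
Round 3 (k=1): L=111 R=95
Round 4 (k=11): L=95 R=115
Round 5 (k=28): L=115 R=196
Round 6 (k=38): L=196 R=108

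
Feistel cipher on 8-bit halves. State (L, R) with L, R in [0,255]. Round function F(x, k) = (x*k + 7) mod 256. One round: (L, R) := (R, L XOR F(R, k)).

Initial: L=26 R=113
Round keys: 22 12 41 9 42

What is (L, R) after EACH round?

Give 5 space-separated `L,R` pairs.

Round 1 (k=22): L=113 R=167
Round 2 (k=12): L=167 R=170
Round 3 (k=41): L=170 R=230
Round 4 (k=9): L=230 R=183
Round 5 (k=42): L=183 R=235

Answer: 113,167 167,170 170,230 230,183 183,235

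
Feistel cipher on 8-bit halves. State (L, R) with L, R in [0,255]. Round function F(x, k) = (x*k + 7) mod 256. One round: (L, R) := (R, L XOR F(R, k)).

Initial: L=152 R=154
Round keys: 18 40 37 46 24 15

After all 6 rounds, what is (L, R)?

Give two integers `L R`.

Answer: 132 247

Derivation:
Round 1 (k=18): L=154 R=67
Round 2 (k=40): L=67 R=229
Round 3 (k=37): L=229 R=99
Round 4 (k=46): L=99 R=52
Round 5 (k=24): L=52 R=132
Round 6 (k=15): L=132 R=247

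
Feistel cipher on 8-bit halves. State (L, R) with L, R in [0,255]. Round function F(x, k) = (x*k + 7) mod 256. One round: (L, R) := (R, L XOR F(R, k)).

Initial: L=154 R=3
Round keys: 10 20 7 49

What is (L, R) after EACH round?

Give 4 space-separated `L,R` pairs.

Answer: 3,191 191,240 240,40 40,95

Derivation:
Round 1 (k=10): L=3 R=191
Round 2 (k=20): L=191 R=240
Round 3 (k=7): L=240 R=40
Round 4 (k=49): L=40 R=95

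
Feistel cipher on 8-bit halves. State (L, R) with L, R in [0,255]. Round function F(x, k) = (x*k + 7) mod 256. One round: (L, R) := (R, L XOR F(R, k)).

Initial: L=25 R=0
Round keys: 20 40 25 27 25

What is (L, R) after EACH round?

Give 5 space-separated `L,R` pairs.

Round 1 (k=20): L=0 R=30
Round 2 (k=40): L=30 R=183
Round 3 (k=25): L=183 R=248
Round 4 (k=27): L=248 R=152
Round 5 (k=25): L=152 R=39

Answer: 0,30 30,183 183,248 248,152 152,39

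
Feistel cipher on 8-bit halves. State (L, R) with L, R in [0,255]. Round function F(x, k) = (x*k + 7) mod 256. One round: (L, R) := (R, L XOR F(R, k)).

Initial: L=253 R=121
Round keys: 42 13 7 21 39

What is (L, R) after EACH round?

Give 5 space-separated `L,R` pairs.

Answer: 121,28 28,10 10,81 81,166 166,0

Derivation:
Round 1 (k=42): L=121 R=28
Round 2 (k=13): L=28 R=10
Round 3 (k=7): L=10 R=81
Round 4 (k=21): L=81 R=166
Round 5 (k=39): L=166 R=0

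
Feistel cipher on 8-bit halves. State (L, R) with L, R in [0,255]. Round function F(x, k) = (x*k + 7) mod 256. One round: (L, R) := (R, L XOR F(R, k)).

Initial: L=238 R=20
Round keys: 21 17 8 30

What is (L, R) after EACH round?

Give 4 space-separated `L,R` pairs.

Answer: 20,69 69,136 136,2 2,203

Derivation:
Round 1 (k=21): L=20 R=69
Round 2 (k=17): L=69 R=136
Round 3 (k=8): L=136 R=2
Round 4 (k=30): L=2 R=203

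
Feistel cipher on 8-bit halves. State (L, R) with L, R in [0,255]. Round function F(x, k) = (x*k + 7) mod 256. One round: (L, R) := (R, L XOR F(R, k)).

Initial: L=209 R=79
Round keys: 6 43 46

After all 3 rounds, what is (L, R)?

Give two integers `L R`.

Answer: 88 231

Derivation:
Round 1 (k=6): L=79 R=48
Round 2 (k=43): L=48 R=88
Round 3 (k=46): L=88 R=231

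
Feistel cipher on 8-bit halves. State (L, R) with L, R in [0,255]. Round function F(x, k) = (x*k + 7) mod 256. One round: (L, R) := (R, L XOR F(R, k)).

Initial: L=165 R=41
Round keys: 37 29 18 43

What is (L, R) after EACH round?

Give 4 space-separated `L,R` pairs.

Round 1 (k=37): L=41 R=81
Round 2 (k=29): L=81 R=29
Round 3 (k=18): L=29 R=64
Round 4 (k=43): L=64 R=218

Answer: 41,81 81,29 29,64 64,218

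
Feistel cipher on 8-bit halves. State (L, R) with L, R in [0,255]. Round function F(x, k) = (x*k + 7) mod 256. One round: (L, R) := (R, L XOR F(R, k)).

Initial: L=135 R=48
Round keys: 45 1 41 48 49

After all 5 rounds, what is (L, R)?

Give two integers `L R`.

Round 1 (k=45): L=48 R=240
Round 2 (k=1): L=240 R=199
Round 3 (k=41): L=199 R=22
Round 4 (k=48): L=22 R=224
Round 5 (k=49): L=224 R=241

Answer: 224 241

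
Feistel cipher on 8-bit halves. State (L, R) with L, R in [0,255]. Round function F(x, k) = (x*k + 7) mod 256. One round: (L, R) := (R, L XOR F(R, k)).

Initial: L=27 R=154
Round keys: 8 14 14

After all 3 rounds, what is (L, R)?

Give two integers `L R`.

Round 1 (k=8): L=154 R=204
Round 2 (k=14): L=204 R=181
Round 3 (k=14): L=181 R=33

Answer: 181 33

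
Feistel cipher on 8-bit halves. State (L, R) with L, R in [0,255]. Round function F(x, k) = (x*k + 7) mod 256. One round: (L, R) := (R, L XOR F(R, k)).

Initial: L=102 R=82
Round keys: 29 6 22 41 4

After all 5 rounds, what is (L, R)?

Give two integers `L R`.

Answer: 54 161

Derivation:
Round 1 (k=29): L=82 R=55
Round 2 (k=6): L=55 R=3
Round 3 (k=22): L=3 R=126
Round 4 (k=41): L=126 R=54
Round 5 (k=4): L=54 R=161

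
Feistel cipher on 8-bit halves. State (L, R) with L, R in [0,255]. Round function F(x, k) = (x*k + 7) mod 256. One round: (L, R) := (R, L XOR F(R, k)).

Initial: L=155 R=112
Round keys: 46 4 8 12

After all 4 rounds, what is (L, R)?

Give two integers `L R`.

Answer: 131 172

Derivation:
Round 1 (k=46): L=112 R=188
Round 2 (k=4): L=188 R=135
Round 3 (k=8): L=135 R=131
Round 4 (k=12): L=131 R=172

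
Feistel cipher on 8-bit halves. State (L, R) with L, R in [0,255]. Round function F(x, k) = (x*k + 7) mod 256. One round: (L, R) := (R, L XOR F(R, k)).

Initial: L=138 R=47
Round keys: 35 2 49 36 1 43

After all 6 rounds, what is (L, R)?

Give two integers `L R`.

Answer: 115 175

Derivation:
Round 1 (k=35): L=47 R=254
Round 2 (k=2): L=254 R=44
Round 3 (k=49): L=44 R=141
Round 4 (k=36): L=141 R=247
Round 5 (k=1): L=247 R=115
Round 6 (k=43): L=115 R=175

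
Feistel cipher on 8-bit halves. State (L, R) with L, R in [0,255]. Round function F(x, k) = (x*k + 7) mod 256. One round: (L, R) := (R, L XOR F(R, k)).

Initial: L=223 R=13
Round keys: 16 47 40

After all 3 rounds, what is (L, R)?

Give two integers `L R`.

Answer: 114 223

Derivation:
Round 1 (k=16): L=13 R=8
Round 2 (k=47): L=8 R=114
Round 3 (k=40): L=114 R=223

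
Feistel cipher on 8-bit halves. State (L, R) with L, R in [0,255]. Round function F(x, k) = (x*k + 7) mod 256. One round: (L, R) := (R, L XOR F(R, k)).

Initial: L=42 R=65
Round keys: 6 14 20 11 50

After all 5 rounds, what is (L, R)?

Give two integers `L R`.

Answer: 239 53

Derivation:
Round 1 (k=6): L=65 R=167
Round 2 (k=14): L=167 R=104
Round 3 (k=20): L=104 R=128
Round 4 (k=11): L=128 R=239
Round 5 (k=50): L=239 R=53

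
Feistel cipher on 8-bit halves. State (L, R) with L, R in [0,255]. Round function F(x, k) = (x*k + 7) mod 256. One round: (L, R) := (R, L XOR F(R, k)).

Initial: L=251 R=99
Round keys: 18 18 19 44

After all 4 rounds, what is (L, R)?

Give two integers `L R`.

Round 1 (k=18): L=99 R=6
Round 2 (k=18): L=6 R=16
Round 3 (k=19): L=16 R=49
Round 4 (k=44): L=49 R=99

Answer: 49 99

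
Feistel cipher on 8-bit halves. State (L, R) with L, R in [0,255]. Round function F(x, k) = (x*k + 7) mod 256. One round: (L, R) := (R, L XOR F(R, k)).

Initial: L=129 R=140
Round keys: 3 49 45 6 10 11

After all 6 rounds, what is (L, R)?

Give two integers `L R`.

Answer: 57 164

Derivation:
Round 1 (k=3): L=140 R=42
Round 2 (k=49): L=42 R=157
Round 3 (k=45): L=157 R=138
Round 4 (k=6): L=138 R=222
Round 5 (k=10): L=222 R=57
Round 6 (k=11): L=57 R=164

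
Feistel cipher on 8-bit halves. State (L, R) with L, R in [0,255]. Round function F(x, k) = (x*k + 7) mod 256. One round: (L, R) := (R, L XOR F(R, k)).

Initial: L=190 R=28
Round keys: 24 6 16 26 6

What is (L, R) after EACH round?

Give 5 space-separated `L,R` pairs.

Answer: 28,25 25,129 129,14 14,242 242,189

Derivation:
Round 1 (k=24): L=28 R=25
Round 2 (k=6): L=25 R=129
Round 3 (k=16): L=129 R=14
Round 4 (k=26): L=14 R=242
Round 5 (k=6): L=242 R=189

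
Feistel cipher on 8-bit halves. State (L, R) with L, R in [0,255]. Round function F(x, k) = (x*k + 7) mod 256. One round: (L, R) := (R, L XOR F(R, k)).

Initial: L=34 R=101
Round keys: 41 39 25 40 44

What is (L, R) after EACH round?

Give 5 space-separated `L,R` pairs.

Answer: 101,22 22,4 4,125 125,139 139,150

Derivation:
Round 1 (k=41): L=101 R=22
Round 2 (k=39): L=22 R=4
Round 3 (k=25): L=4 R=125
Round 4 (k=40): L=125 R=139
Round 5 (k=44): L=139 R=150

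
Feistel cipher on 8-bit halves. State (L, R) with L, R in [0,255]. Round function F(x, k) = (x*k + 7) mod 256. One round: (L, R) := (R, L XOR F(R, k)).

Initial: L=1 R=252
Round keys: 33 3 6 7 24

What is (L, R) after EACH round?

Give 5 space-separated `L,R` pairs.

Answer: 252,130 130,113 113,47 47,33 33,48

Derivation:
Round 1 (k=33): L=252 R=130
Round 2 (k=3): L=130 R=113
Round 3 (k=6): L=113 R=47
Round 4 (k=7): L=47 R=33
Round 5 (k=24): L=33 R=48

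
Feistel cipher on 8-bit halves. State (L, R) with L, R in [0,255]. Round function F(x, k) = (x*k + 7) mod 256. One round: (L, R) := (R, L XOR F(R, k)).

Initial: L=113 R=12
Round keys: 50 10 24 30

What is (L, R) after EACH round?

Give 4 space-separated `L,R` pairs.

Round 1 (k=50): L=12 R=46
Round 2 (k=10): L=46 R=223
Round 3 (k=24): L=223 R=193
Round 4 (k=30): L=193 R=122

Answer: 12,46 46,223 223,193 193,122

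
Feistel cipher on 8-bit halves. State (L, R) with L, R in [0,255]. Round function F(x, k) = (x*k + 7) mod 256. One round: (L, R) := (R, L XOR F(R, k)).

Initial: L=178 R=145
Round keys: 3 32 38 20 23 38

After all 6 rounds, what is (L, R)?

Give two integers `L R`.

Round 1 (k=3): L=145 R=8
Round 2 (k=32): L=8 R=150
Round 3 (k=38): L=150 R=67
Round 4 (k=20): L=67 R=213
Round 5 (k=23): L=213 R=105
Round 6 (k=38): L=105 R=72

Answer: 105 72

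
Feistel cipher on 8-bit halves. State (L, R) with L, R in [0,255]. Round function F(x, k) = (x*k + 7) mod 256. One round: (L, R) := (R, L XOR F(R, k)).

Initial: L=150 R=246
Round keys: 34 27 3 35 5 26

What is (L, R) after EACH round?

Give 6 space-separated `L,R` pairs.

Round 1 (k=34): L=246 R=37
Round 2 (k=27): L=37 R=24
Round 3 (k=3): L=24 R=106
Round 4 (k=35): L=106 R=157
Round 5 (k=5): L=157 R=114
Round 6 (k=26): L=114 R=6

Answer: 246,37 37,24 24,106 106,157 157,114 114,6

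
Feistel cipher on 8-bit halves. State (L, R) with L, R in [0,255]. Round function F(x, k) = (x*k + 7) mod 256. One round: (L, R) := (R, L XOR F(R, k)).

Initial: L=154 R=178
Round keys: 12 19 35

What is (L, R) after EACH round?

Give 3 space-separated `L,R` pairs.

Answer: 178,197 197,20 20,6

Derivation:
Round 1 (k=12): L=178 R=197
Round 2 (k=19): L=197 R=20
Round 3 (k=35): L=20 R=6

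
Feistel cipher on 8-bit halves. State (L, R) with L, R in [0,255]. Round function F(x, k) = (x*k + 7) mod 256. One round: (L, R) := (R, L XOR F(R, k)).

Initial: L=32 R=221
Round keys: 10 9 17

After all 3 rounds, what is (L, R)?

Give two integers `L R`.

Round 1 (k=10): L=221 R=137
Round 2 (k=9): L=137 R=5
Round 3 (k=17): L=5 R=213

Answer: 5 213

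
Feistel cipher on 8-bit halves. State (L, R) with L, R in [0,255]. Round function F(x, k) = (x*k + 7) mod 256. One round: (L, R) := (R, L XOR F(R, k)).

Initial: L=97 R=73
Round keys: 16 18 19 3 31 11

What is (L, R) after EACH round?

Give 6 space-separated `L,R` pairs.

Answer: 73,246 246,26 26,3 3,10 10,62 62,187

Derivation:
Round 1 (k=16): L=73 R=246
Round 2 (k=18): L=246 R=26
Round 3 (k=19): L=26 R=3
Round 4 (k=3): L=3 R=10
Round 5 (k=31): L=10 R=62
Round 6 (k=11): L=62 R=187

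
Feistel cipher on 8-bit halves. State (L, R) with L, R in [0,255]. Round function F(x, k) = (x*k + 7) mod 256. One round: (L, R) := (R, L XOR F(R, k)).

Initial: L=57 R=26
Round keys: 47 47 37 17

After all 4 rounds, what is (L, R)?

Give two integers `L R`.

Answer: 224 46

Derivation:
Round 1 (k=47): L=26 R=244
Round 2 (k=47): L=244 R=201
Round 3 (k=37): L=201 R=224
Round 4 (k=17): L=224 R=46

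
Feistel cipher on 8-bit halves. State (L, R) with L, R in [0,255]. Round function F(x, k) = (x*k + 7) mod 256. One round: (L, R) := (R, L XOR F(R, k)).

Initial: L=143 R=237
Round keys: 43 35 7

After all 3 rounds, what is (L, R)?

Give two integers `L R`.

Answer: 223 121

Derivation:
Round 1 (k=43): L=237 R=89
Round 2 (k=35): L=89 R=223
Round 3 (k=7): L=223 R=121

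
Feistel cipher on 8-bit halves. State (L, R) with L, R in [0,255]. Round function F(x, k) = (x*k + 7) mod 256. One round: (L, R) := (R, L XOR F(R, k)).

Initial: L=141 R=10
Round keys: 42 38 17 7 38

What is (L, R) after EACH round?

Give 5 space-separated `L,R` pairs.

Round 1 (k=42): L=10 R=38
Round 2 (k=38): L=38 R=161
Round 3 (k=17): L=161 R=158
Round 4 (k=7): L=158 R=248
Round 5 (k=38): L=248 R=73

Answer: 10,38 38,161 161,158 158,248 248,73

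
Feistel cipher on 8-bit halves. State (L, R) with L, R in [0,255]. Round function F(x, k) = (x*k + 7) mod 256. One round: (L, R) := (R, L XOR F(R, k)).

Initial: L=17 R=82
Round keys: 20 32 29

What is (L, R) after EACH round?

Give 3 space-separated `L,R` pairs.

Round 1 (k=20): L=82 R=126
Round 2 (k=32): L=126 R=149
Round 3 (k=29): L=149 R=150

Answer: 82,126 126,149 149,150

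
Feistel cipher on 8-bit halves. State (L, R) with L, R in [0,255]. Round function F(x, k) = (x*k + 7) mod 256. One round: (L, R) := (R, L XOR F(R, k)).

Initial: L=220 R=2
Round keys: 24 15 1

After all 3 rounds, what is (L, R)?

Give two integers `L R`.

Answer: 206 62

Derivation:
Round 1 (k=24): L=2 R=235
Round 2 (k=15): L=235 R=206
Round 3 (k=1): L=206 R=62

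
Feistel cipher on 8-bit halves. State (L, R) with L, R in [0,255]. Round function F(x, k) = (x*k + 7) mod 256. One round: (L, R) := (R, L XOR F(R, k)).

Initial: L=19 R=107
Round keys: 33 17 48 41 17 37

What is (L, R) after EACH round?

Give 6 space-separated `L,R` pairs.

Answer: 107,193 193,179 179,86 86,126 126,51 51,24

Derivation:
Round 1 (k=33): L=107 R=193
Round 2 (k=17): L=193 R=179
Round 3 (k=48): L=179 R=86
Round 4 (k=41): L=86 R=126
Round 5 (k=17): L=126 R=51
Round 6 (k=37): L=51 R=24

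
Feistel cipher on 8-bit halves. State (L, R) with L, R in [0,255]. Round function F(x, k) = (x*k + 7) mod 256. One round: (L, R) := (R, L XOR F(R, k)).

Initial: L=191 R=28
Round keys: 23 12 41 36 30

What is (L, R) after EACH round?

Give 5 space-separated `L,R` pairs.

Answer: 28,52 52,107 107,30 30,84 84,193

Derivation:
Round 1 (k=23): L=28 R=52
Round 2 (k=12): L=52 R=107
Round 3 (k=41): L=107 R=30
Round 4 (k=36): L=30 R=84
Round 5 (k=30): L=84 R=193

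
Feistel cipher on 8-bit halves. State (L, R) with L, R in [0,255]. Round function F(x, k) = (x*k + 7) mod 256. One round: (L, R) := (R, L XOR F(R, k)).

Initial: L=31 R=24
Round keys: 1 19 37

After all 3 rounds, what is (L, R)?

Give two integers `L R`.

Round 1 (k=1): L=24 R=0
Round 2 (k=19): L=0 R=31
Round 3 (k=37): L=31 R=130

Answer: 31 130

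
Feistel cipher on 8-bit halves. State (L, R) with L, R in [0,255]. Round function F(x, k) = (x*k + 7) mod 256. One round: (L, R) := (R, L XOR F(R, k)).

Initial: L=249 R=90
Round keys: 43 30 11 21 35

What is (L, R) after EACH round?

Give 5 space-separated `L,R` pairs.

Round 1 (k=43): L=90 R=220
Round 2 (k=30): L=220 R=149
Round 3 (k=11): L=149 R=178
Round 4 (k=21): L=178 R=52
Round 5 (k=35): L=52 R=145

Answer: 90,220 220,149 149,178 178,52 52,145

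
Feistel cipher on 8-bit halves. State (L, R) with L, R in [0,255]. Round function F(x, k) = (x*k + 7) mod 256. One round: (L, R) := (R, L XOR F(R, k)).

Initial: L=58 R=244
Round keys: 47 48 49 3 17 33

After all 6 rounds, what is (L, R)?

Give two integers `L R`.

Round 1 (k=47): L=244 R=233
Round 2 (k=48): L=233 R=67
Round 3 (k=49): L=67 R=51
Round 4 (k=3): L=51 R=227
Round 5 (k=17): L=227 R=41
Round 6 (k=33): L=41 R=179

Answer: 41 179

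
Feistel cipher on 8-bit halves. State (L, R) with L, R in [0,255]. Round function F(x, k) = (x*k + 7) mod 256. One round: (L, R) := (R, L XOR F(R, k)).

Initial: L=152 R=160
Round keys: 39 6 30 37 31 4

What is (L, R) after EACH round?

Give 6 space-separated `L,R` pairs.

Round 1 (k=39): L=160 R=255
Round 2 (k=6): L=255 R=161
Round 3 (k=30): L=161 R=26
Round 4 (k=37): L=26 R=104
Round 5 (k=31): L=104 R=133
Round 6 (k=4): L=133 R=115

Answer: 160,255 255,161 161,26 26,104 104,133 133,115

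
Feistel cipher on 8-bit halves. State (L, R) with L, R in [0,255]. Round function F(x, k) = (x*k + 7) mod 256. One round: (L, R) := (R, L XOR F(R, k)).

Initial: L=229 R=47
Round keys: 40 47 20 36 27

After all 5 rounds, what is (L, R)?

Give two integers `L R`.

Answer: 249 223

Derivation:
Round 1 (k=40): L=47 R=186
Round 2 (k=47): L=186 R=2
Round 3 (k=20): L=2 R=149
Round 4 (k=36): L=149 R=249
Round 5 (k=27): L=249 R=223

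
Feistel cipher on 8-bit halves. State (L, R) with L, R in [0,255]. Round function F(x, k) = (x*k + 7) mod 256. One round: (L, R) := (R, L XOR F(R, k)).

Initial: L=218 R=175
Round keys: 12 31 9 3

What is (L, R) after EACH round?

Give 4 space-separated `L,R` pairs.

Round 1 (k=12): L=175 R=225
Round 2 (k=31): L=225 R=233
Round 3 (k=9): L=233 R=217
Round 4 (k=3): L=217 R=123

Answer: 175,225 225,233 233,217 217,123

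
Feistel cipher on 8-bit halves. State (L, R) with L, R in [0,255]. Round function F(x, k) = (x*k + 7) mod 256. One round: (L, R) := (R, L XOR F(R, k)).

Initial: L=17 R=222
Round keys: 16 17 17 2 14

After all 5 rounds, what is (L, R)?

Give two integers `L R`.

Answer: 28 195

Derivation:
Round 1 (k=16): L=222 R=246
Round 2 (k=17): L=246 R=131
Round 3 (k=17): L=131 R=76
Round 4 (k=2): L=76 R=28
Round 5 (k=14): L=28 R=195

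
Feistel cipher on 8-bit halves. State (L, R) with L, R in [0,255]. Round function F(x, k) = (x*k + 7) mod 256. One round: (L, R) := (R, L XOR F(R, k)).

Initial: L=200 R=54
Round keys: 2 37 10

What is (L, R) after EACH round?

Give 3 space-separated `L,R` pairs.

Round 1 (k=2): L=54 R=187
Round 2 (k=37): L=187 R=56
Round 3 (k=10): L=56 R=140

Answer: 54,187 187,56 56,140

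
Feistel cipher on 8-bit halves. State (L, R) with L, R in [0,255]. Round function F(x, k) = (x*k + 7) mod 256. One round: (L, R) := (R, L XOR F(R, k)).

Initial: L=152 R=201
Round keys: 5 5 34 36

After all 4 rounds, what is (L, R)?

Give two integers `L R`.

Round 1 (k=5): L=201 R=108
Round 2 (k=5): L=108 R=234
Round 3 (k=34): L=234 R=119
Round 4 (k=36): L=119 R=41

Answer: 119 41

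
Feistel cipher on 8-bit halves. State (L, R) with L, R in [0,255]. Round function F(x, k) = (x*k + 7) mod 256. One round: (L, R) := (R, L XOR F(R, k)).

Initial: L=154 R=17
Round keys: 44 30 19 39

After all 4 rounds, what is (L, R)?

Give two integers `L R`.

Answer: 122 217

Derivation:
Round 1 (k=44): L=17 R=105
Round 2 (k=30): L=105 R=68
Round 3 (k=19): L=68 R=122
Round 4 (k=39): L=122 R=217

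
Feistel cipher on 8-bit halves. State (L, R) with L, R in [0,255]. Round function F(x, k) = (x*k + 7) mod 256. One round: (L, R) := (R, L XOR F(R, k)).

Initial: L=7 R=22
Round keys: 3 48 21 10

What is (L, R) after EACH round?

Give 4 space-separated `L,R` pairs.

Round 1 (k=3): L=22 R=78
Round 2 (k=48): L=78 R=177
Round 3 (k=21): L=177 R=194
Round 4 (k=10): L=194 R=42

Answer: 22,78 78,177 177,194 194,42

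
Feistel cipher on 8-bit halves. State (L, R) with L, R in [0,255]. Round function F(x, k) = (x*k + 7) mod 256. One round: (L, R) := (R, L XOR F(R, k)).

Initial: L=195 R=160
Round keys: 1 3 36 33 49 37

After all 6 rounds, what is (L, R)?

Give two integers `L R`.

Round 1 (k=1): L=160 R=100
Round 2 (k=3): L=100 R=147
Round 3 (k=36): L=147 R=215
Round 4 (k=33): L=215 R=45
Round 5 (k=49): L=45 R=115
Round 6 (k=37): L=115 R=139

Answer: 115 139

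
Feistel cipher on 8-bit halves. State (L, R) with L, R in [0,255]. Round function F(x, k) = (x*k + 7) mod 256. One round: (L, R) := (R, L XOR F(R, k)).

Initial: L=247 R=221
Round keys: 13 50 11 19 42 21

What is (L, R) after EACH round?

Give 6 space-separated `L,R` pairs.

Round 1 (k=13): L=221 R=183
Round 2 (k=50): L=183 R=24
Round 3 (k=11): L=24 R=184
Round 4 (k=19): L=184 R=183
Round 5 (k=42): L=183 R=181
Round 6 (k=21): L=181 R=87

Answer: 221,183 183,24 24,184 184,183 183,181 181,87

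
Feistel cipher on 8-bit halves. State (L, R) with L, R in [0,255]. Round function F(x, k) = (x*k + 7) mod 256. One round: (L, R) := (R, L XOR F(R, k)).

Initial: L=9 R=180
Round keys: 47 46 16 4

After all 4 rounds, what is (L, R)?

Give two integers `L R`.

Answer: 109 188

Derivation:
Round 1 (k=47): L=180 R=26
Round 2 (k=46): L=26 R=7
Round 3 (k=16): L=7 R=109
Round 4 (k=4): L=109 R=188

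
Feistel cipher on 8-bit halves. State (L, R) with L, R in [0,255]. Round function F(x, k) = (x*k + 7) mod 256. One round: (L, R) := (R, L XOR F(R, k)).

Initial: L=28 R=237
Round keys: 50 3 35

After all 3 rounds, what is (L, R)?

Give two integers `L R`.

Answer: 3 61

Derivation:
Round 1 (k=50): L=237 R=77
Round 2 (k=3): L=77 R=3
Round 3 (k=35): L=3 R=61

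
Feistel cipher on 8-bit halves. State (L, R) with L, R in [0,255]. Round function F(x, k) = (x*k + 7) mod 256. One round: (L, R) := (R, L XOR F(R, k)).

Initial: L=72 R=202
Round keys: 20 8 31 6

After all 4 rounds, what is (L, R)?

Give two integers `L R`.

Answer: 53 176

Derivation:
Round 1 (k=20): L=202 R=135
Round 2 (k=8): L=135 R=245
Round 3 (k=31): L=245 R=53
Round 4 (k=6): L=53 R=176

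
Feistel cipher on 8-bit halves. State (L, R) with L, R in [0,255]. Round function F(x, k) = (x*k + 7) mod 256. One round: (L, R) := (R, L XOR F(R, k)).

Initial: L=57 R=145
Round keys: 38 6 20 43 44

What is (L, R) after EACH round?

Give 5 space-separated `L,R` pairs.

Round 1 (k=38): L=145 R=180
Round 2 (k=6): L=180 R=174
Round 3 (k=20): L=174 R=43
Round 4 (k=43): L=43 R=238
Round 5 (k=44): L=238 R=196

Answer: 145,180 180,174 174,43 43,238 238,196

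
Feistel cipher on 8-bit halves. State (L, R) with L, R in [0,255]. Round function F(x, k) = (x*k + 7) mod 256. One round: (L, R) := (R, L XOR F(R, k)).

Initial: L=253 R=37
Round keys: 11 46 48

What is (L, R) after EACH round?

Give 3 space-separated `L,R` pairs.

Answer: 37,99 99,244 244,164

Derivation:
Round 1 (k=11): L=37 R=99
Round 2 (k=46): L=99 R=244
Round 3 (k=48): L=244 R=164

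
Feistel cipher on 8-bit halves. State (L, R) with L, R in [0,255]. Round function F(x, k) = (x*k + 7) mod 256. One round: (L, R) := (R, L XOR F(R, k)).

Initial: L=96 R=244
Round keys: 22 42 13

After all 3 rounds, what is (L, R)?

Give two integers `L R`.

Round 1 (k=22): L=244 R=159
Round 2 (k=42): L=159 R=233
Round 3 (k=13): L=233 R=67

Answer: 233 67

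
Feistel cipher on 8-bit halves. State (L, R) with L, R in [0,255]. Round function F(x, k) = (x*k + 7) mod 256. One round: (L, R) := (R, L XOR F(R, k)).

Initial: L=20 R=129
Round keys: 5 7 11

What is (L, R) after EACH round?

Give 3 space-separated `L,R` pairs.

Answer: 129,152 152,174 174,25

Derivation:
Round 1 (k=5): L=129 R=152
Round 2 (k=7): L=152 R=174
Round 3 (k=11): L=174 R=25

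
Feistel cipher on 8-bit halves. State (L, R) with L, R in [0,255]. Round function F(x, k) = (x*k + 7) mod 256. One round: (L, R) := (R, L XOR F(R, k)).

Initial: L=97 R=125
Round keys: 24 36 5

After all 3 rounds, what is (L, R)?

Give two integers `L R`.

Answer: 66 143

Derivation:
Round 1 (k=24): L=125 R=222
Round 2 (k=36): L=222 R=66
Round 3 (k=5): L=66 R=143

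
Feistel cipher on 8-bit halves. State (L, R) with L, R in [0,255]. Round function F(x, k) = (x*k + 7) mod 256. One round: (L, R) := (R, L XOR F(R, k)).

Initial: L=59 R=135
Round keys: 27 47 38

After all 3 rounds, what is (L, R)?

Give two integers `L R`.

Round 1 (k=27): L=135 R=127
Round 2 (k=47): L=127 R=223
Round 3 (k=38): L=223 R=94

Answer: 223 94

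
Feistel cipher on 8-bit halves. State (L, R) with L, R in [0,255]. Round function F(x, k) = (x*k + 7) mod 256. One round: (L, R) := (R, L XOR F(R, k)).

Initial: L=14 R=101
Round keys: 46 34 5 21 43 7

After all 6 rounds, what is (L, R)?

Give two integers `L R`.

Round 1 (k=46): L=101 R=35
Round 2 (k=34): L=35 R=200
Round 3 (k=5): L=200 R=204
Round 4 (k=21): L=204 R=11
Round 5 (k=43): L=11 R=44
Round 6 (k=7): L=44 R=48

Answer: 44 48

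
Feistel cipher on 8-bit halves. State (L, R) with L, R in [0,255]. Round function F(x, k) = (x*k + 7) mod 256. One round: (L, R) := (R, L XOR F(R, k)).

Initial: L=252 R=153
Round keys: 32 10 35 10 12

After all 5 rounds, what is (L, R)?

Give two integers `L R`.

Answer: 107 123

Derivation:
Round 1 (k=32): L=153 R=219
Round 2 (k=10): L=219 R=12
Round 3 (k=35): L=12 R=112
Round 4 (k=10): L=112 R=107
Round 5 (k=12): L=107 R=123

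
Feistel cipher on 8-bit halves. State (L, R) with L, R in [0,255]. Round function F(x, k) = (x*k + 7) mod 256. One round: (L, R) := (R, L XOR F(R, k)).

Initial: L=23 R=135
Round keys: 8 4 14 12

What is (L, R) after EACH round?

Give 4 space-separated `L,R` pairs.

Answer: 135,40 40,32 32,239 239,27

Derivation:
Round 1 (k=8): L=135 R=40
Round 2 (k=4): L=40 R=32
Round 3 (k=14): L=32 R=239
Round 4 (k=12): L=239 R=27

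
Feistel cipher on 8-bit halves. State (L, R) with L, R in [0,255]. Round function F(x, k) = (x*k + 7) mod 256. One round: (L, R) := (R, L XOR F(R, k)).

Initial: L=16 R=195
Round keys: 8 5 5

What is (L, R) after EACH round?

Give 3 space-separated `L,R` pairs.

Round 1 (k=8): L=195 R=15
Round 2 (k=5): L=15 R=145
Round 3 (k=5): L=145 R=211

Answer: 195,15 15,145 145,211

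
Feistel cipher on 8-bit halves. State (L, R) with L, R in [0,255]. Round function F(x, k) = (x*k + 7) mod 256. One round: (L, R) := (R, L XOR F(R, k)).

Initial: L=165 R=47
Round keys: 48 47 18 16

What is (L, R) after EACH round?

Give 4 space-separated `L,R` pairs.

Answer: 47,114 114,218 218,41 41,77

Derivation:
Round 1 (k=48): L=47 R=114
Round 2 (k=47): L=114 R=218
Round 3 (k=18): L=218 R=41
Round 4 (k=16): L=41 R=77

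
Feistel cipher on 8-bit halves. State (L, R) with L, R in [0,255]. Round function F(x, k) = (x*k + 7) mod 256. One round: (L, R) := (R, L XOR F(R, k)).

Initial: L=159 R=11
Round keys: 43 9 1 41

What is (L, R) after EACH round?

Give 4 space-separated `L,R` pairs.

Answer: 11,127 127,117 117,3 3,247

Derivation:
Round 1 (k=43): L=11 R=127
Round 2 (k=9): L=127 R=117
Round 3 (k=1): L=117 R=3
Round 4 (k=41): L=3 R=247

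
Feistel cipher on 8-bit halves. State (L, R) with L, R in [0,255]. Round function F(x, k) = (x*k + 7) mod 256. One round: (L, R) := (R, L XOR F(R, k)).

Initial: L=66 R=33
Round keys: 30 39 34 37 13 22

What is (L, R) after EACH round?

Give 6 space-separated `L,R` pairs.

Round 1 (k=30): L=33 R=167
Round 2 (k=39): L=167 R=89
Round 3 (k=34): L=89 R=126
Round 4 (k=37): L=126 R=100
Round 5 (k=13): L=100 R=101
Round 6 (k=22): L=101 R=209

Answer: 33,167 167,89 89,126 126,100 100,101 101,209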